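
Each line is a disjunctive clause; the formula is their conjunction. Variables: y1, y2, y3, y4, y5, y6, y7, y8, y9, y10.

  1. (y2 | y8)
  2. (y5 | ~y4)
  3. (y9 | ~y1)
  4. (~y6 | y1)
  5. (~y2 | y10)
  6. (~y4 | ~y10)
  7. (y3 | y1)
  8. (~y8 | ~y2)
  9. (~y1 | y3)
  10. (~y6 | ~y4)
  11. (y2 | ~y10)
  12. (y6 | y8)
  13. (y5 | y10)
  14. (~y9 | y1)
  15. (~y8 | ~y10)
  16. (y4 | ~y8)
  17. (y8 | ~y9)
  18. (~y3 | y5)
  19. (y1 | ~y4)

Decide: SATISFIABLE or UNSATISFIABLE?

y5 occurs only positively in the remaining clauses — set y5 = True.
Set y1 = True and propagate.
  then y9 is forced to True.
  then y3 is forced to True.
  then y8 is forced to True.
  then y2 is forced to False.
  then y10 is forced to False.
  then y4 is forced to True.
  then y6 is forced to False.
y7 is now unconstrained; take y7 = True.
So y1=1, y2=0, y3=1, y4=1, y5=1, y6=0, y7=1, y8=1, y9=1, y10=0 is a satisfying assignment.

SATISFIABLE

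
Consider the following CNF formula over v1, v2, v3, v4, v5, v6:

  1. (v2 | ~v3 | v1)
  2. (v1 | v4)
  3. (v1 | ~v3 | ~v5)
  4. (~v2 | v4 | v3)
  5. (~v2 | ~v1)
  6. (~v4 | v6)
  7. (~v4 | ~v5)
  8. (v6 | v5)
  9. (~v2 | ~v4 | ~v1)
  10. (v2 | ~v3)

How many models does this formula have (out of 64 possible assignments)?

7

The models are:
  v1=0 v2=0 v3=0 v4=1 v5=0 v6=1
  v1=0 v2=1 v3=0 v4=1 v5=0 v6=1
  v1=0 v2=1 v3=1 v4=1 v5=0 v6=1
  v1=1 v2=0 v3=0 v4=0 v5=0 v6=1
  v1=1 v2=0 v3=0 v4=0 v5=1 v6=0
  v1=1 v2=0 v3=0 v4=0 v5=1 v6=1
  v1=1 v2=0 v3=0 v4=1 v5=0 v6=1
That's 7 in total.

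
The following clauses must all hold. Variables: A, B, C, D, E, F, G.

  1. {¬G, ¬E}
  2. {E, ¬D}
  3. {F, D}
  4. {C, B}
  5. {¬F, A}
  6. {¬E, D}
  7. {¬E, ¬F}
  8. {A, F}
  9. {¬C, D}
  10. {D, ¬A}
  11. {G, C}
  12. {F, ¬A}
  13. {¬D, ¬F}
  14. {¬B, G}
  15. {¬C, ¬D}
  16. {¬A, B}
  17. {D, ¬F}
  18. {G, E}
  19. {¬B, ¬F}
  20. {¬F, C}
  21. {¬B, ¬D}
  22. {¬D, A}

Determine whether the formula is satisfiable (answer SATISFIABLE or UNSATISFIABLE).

UNSATISFIABLE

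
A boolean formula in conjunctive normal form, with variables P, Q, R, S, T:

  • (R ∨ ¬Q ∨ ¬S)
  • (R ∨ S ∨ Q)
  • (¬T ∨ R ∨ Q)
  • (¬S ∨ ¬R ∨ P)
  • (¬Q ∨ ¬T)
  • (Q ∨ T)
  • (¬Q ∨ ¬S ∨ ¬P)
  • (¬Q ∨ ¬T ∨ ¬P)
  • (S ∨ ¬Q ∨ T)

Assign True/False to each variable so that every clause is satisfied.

Try P = True.
The remaining clauses are satisfied by Q = False, R = True, S = False, T = True.
Every clause has at least one true literal under this assignment.
Check each clause:
  1. (¬Q ∨ ¬S ∨ R) — R is true.
  2. (Q ∨ S ∨ R) — R is true.
  3. (¬T ∨ R ∨ Q) — R is true.
  4. (¬S ∨ P ∨ ¬R) — P is true.
  5. (¬Q ∨ ¬T) — ¬Q is true.
  6. (T ∨ Q) — T is true.
  7. (¬S ∨ ¬P ∨ ¬Q) — ¬S is true.
  8. (¬T ∨ ¬Q ∨ ¬P) — ¬Q is true.
  9. (T ∨ ¬Q ∨ S) — T is true.

P=True, Q=False, R=True, S=False, T=True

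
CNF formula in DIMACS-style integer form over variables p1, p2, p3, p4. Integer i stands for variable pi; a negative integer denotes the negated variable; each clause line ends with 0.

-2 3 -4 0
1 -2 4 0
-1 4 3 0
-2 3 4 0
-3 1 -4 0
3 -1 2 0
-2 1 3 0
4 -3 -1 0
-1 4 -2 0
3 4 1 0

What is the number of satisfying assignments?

4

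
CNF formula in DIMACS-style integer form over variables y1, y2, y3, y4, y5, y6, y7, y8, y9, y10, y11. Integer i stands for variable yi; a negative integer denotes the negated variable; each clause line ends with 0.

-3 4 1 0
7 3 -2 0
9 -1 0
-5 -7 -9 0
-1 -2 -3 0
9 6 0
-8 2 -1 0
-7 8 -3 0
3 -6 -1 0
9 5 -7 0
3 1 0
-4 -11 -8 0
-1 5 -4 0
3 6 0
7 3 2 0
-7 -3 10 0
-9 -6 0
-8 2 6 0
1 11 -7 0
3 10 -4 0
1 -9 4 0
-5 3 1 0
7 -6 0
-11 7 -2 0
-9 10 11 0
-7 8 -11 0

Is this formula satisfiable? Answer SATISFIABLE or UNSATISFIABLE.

SATISFIABLE

Branch on y1: take y1 = True.
  then y9 is forced to True.
  then y6 is forced to False.
  then y3 is forced to True.
  then y2 is forced to False.
  then y8 is forced to False.
  then y7 is forced to False.
For the remaining variables, y4 = False, y5 = False, y10 = False, y11 = True works.
Every clause has at least one true literal under this assignment.
So y1=1  y2=0  y3=1  y4=0  y5=0  y6=0  y7=0  y8=0  y9=1  y10=0  y11=1 is a satisfying assignment.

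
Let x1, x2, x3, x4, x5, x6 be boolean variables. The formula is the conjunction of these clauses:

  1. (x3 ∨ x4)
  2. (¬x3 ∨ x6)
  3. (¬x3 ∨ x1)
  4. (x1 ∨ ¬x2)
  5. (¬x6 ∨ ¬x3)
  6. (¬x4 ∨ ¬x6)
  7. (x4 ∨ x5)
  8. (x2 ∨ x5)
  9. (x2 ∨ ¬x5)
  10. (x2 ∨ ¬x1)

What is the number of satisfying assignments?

2

Satisfying assignments:
  x1=1 x2=1 x3=0 x4=1 x5=0 x6=0
  x1=1 x2=1 x3=0 x4=1 x5=1 x6=0
Count: 2.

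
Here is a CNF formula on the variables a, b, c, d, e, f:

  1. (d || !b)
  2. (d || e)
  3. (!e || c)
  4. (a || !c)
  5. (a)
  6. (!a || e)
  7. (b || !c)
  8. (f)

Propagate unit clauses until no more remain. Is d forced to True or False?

(a) stands alone — a = True.
From (!a || e) and a = True: e = True.
(c || !e): since e = True, the clause reduces to (c). c = True.
(!c || b) with c = True leaves only b, so b = True.
In (!b || d), !b is now false; d must hold, so d = True.

True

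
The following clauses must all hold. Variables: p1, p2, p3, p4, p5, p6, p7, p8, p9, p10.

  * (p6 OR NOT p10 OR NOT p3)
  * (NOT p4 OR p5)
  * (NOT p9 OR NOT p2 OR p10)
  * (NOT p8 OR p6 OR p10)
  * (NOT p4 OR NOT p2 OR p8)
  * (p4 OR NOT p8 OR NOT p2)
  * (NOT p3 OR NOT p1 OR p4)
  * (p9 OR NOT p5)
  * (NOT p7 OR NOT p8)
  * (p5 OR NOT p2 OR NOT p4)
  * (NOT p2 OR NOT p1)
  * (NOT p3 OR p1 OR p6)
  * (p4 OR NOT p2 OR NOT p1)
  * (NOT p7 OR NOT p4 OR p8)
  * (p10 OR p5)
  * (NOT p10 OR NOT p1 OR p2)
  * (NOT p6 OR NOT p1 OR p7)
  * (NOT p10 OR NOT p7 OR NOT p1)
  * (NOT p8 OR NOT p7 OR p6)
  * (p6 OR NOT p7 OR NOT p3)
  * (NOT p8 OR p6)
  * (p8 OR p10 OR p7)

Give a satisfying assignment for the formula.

p3 occurs only negated in the remaining clauses — set p3 = False.
Set p1 = False and propagate.
Try p2 = True.
Branch on p4: take p4 = False.
  then p8 is forced to False.
For the remaining variables, p5 = False, p6 = True, p7 = False, p9 = False, p10 = True works.
Check each clause:
  1. (p6 OR NOT p10 OR NOT p3) — NOT p3 is true.
  2. (p5 OR NOT p4) — NOT p4 is true.
  3. (NOT p9 OR p10 OR NOT p2) — p10 is true.
  4. (p10 OR p6 OR NOT p8) — NOT p8 is true.
  5. (NOT p4 OR NOT p2 OR p8) — NOT p4 is true.
  6. (NOT p8 OR NOT p2 OR p4) — NOT p8 is true.
  7. (p4 OR NOT p1 OR NOT p3) — NOT p3 is true.
  8. (NOT p5 OR p9) — NOT p5 is true.
  9. (NOT p8 OR NOT p7) — NOT p8 is true.
  10. (NOT p4 OR p5 OR NOT p2) — NOT p4 is true.
  11. (NOT p2 OR NOT p1) — NOT p1 is true.
  12. (NOT p3 OR p1 OR p6) — NOT p3 is true.
  13. (NOT p2 OR p4 OR NOT p1) — NOT p1 is true.
  14. (NOT p4 OR NOT p7 OR p8) — NOT p7 is true.
  15. (p5 OR p10) — p10 is true.
  16. (NOT p1 OR NOT p10 OR p2) — p2 is true.
  17. (NOT p6 OR NOT p1 OR p7) — NOT p1 is true.
  18. (NOT p1 OR NOT p7 OR NOT p10) — NOT p7 is true.
  19. (p6 OR NOT p7 OR NOT p8) — NOT p8 is true.
  20. (NOT p7 OR NOT p3 OR p6) — NOT p7 is true.
  21. (p6 OR NOT p8) — NOT p8 is true.
  22. (p7 OR p8 OR p10) — p10 is true.

p1 = False  p2 = True  p3 = False  p4 = False  p5 = False  p6 = True  p7 = False  p8 = False  p9 = False  p10 = True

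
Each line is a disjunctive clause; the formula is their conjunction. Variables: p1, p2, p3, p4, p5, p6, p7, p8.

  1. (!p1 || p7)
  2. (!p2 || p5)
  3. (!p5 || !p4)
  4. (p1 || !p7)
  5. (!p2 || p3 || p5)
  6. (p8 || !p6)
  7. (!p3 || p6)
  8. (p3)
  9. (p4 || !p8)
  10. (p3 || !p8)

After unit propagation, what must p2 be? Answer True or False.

False

(p3) stands alone — p3 = True.
In (!p3 || p6), !p3 is now false; p6 must hold, so p6 = True.
(p8 || !p6): since p6 = True, the clause reduces to (p8). p8 = True.
From (p4 || !p8) and p8 = True: p4 = True.
(!p4 || !p5): since p4 = True, the clause reduces to (!p5). p5 = False.
(p5 || !p2): since p5 = False, the clause reduces to (!p2). p2 = False.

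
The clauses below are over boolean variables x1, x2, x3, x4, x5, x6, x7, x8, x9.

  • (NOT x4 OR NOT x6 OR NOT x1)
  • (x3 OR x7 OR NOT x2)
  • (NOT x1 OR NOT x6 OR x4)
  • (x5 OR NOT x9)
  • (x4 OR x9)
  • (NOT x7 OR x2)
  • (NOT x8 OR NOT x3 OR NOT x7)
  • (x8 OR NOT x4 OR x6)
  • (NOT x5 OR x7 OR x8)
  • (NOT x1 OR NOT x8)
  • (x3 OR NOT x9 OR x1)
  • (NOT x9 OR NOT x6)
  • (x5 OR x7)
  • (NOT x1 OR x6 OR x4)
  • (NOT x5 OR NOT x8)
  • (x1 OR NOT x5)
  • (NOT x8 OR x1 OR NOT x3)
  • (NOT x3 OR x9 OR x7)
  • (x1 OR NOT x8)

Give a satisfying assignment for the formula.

x1 = False, x2 = True, x3 = False, x4 = True, x5 = False, x6 = True, x7 = True, x8 = False, x9 = False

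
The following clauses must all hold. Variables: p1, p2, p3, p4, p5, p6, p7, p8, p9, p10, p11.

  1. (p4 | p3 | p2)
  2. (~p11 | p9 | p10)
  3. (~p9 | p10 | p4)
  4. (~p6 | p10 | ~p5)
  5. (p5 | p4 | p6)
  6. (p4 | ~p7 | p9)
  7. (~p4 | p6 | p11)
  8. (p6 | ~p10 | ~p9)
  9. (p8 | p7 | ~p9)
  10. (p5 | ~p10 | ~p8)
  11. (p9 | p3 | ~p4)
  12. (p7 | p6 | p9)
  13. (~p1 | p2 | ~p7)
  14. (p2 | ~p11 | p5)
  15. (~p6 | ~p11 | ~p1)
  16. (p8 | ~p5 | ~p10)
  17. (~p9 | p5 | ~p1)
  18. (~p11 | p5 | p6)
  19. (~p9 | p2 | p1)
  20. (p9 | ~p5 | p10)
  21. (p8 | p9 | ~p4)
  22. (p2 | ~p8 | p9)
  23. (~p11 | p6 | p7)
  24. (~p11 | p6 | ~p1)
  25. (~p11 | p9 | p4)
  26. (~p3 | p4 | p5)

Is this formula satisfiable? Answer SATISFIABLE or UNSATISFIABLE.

SATISFIABLE

p2 occurs only positively in the remaining clauses — set p2 = True.
Try p1 = False.
Try p3 = True.
Try p4 = True.
For the remaining variables, p5 = True, p6 = True, p7 = True, p8 = True, p9 = True, p10 = True, p11 = True works.
Every clause has at least one true literal under this assignment.
So p1=F, p2=T, p3=T, p4=T, p5=T, p6=T, p7=T, p8=T, p9=T, p10=T, p11=T is a satisfying assignment.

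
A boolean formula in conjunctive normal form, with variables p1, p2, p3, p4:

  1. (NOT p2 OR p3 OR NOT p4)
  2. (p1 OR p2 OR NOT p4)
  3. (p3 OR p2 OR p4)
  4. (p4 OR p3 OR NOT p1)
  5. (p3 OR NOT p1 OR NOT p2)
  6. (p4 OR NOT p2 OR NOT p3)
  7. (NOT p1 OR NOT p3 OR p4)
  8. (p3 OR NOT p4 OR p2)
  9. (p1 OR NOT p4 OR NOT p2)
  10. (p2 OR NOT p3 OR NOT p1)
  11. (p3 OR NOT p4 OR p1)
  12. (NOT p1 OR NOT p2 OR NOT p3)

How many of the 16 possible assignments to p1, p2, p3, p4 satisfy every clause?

2

The models are:
  p1=0 p2=0 p3=1 p4=0
  p1=0 p2=1 p3=0 p4=0
That's 2 in total.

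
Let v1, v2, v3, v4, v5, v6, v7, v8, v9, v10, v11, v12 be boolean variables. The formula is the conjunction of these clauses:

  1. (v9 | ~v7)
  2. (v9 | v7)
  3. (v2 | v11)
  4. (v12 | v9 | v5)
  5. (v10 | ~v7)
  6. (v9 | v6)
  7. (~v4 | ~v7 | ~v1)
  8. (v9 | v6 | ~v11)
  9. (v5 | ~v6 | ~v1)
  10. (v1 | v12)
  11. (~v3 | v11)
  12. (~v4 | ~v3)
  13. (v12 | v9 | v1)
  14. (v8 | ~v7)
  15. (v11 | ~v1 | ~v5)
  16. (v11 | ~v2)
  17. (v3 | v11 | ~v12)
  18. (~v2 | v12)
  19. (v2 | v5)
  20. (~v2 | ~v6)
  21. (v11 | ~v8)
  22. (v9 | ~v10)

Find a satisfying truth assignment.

Pure literal: v9 appears only positively; assign v9 = True.
Set v1 = True and propagate.
For the remaining variables, v2 = True, v3 = False, v4 = True, v5 = True, v6 = False, v7 = False, v8 = False, v10 = False, v11 = True, v12 = True works.
Every clause has at least one true literal under this assignment.

v1 = T, v2 = T, v3 = F, v4 = T, v5 = T, v6 = F, v7 = F, v8 = F, v9 = T, v10 = F, v11 = T, v12 = T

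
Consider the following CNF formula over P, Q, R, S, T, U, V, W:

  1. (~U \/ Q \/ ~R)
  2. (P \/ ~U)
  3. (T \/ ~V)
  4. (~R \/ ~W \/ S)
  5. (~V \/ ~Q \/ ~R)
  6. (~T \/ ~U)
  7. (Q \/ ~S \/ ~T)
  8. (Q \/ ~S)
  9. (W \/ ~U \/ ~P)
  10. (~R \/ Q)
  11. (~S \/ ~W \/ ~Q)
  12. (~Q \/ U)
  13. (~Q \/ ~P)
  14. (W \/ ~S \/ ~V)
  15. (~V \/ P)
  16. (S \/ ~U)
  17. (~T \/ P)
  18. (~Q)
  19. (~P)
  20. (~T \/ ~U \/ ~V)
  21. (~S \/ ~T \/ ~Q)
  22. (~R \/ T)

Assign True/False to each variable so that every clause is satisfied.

P=0  Q=0  R=0  S=0  T=0  U=0  V=0  W=0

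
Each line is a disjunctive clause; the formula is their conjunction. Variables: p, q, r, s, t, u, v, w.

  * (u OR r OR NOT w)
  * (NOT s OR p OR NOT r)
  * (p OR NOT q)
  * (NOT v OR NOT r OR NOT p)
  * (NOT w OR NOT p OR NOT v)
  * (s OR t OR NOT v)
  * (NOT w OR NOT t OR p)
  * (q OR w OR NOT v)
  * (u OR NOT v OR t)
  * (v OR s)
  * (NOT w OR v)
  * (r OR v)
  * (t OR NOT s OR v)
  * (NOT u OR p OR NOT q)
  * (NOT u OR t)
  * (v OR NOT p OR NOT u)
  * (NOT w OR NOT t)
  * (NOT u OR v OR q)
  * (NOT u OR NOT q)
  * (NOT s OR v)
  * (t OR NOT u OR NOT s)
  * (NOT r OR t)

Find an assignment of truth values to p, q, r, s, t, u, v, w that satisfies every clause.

p = 1  q = 1  r = 0  s = 0  t = 1  u = 0  v = 1  w = 0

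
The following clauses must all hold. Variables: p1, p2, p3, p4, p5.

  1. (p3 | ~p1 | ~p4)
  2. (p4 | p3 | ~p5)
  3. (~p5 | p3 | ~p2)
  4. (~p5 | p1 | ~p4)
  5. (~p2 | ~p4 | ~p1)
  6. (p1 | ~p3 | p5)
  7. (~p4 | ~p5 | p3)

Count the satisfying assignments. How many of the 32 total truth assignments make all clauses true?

Split on p3, then p4.
  p3=1, p4=1: remaining (p1,p2,p5) ∈ {(1,0,0); (1,0,1)} — 2.
  p3=1, p4=0: p2 free; 3 ways for (p1,p5) × 2^1 = 6.
  p3=0, p4=1: remaining (p1,p2,p5) ∈ {(0,0,0); (0,1,0)} — 2.
  p3=0, p4=0: remaining (p1,p2,p5) ∈ {(0,0,0); (0,1,0); (1,0,0); (1,1,0)} — 4.
Total: 2 + 6 + 2 + 4 = 14.

14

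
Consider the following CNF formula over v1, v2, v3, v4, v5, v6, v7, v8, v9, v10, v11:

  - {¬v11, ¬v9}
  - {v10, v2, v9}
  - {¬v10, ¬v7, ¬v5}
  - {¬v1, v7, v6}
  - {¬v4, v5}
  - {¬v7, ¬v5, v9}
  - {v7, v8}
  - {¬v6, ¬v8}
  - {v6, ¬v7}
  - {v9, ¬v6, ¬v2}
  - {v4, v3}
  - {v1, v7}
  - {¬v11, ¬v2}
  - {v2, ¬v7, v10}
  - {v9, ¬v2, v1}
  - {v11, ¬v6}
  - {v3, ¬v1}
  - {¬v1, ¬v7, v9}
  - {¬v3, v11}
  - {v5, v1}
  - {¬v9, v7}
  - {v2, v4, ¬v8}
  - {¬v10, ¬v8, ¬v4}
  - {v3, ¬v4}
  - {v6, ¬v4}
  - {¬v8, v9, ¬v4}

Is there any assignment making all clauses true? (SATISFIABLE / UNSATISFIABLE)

v7 = True:
  propagation gives v6=True, v8=False, v11=True, v9=False; an empty clause results — contradiction.
v7 = False:
  propagation gives v8=True, v6=False, v1=False; an empty clause results — contradiction.
Every branch closes, so no satisfying assignment exists.

UNSATISFIABLE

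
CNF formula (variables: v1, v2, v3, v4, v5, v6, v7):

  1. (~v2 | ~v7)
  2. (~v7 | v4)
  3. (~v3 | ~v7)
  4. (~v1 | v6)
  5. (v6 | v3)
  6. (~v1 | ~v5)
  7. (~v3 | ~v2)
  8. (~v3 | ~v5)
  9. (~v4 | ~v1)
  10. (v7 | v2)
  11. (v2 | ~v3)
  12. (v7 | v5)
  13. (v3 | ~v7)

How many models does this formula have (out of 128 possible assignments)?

2

The models are:
  v1=0 v2=1 v3=0 v4=0 v5=1 v6=1 v7=0
  v1=0 v2=1 v3=0 v4=1 v5=1 v6=1 v7=0
Count: 2.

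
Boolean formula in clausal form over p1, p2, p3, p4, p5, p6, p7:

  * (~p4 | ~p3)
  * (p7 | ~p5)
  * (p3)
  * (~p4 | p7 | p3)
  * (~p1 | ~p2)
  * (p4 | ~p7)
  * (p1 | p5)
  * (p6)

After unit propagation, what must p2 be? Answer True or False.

False

Unit clause (p3) sets p3 = True.
From (~p4 | ~p3) and p3 = True: p4 = False.
(~p7 | p4): since p4 = False, the clause reduces to (~p7). p7 = False.
In (~p5 | p7), p7 is now false; ~p5 must hold, so p5 = False.
In (p1 | p5), p5 is now false; p1 must hold, so p1 = True.
(~p1 | ~p2) with p1 = True leaves only ~p2, so p2 = False.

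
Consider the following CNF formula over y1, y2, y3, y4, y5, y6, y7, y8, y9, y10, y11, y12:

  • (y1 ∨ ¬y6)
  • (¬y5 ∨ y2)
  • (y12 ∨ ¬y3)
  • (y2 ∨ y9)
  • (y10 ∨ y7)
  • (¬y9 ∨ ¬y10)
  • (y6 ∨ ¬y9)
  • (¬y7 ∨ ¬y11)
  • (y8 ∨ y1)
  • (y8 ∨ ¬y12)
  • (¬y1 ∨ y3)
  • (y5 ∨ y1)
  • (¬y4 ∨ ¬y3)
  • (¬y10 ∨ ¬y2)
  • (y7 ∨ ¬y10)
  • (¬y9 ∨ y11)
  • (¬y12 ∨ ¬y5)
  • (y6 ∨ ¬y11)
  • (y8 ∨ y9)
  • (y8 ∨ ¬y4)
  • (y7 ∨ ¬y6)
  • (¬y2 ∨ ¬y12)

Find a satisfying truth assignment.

y1 = False  y2 = True  y3 = False  y4 = True  y5 = True  y6 = False  y7 = True  y8 = True  y9 = False  y10 = False  y11 = False  y12 = False

Check each clause:
  1. (y1 ∨ ¬y6) — ¬y6 is true.
  2. (¬y5 ∨ y2) — y2 is true.
  3. (¬y3 ∨ y12) — ¬y3 is true.
  4. (y9 ∨ y2) — y2 is true.
  5. (y7 ∨ y10) — y7 is true.
  6. (¬y10 ∨ ¬y9) — ¬y10 is true.
  7. (¬y9 ∨ y6) — ¬y9 is true.
  8. (¬y7 ∨ ¬y11) — ¬y11 is true.
  9. (y1 ∨ y8) — y8 is true.
  10. (¬y12 ∨ y8) — y8 is true.
  11. (¬y1 ∨ y3) — ¬y1 is true.
  12. (y1 ∨ y5) — y5 is true.
  13. (¬y3 ∨ ¬y4) — ¬y3 is true.
  14. (¬y10 ∨ ¬y2) — ¬y10 is true.
  15. (¬y10 ∨ y7) — ¬y10 is true.
  16. (¬y9 ∨ y11) — ¬y9 is true.
  17. (¬y12 ∨ ¬y5) — ¬y12 is true.
  18. (¬y11 ∨ y6) — ¬y11 is true.
  19. (y8 ∨ y9) — y8 is true.
  20. (¬y4 ∨ y8) — y8 is true.
  21. (¬y6 ∨ y7) — ¬y6 is true.
  22. (¬y12 ∨ ¬y2) — ¬y12 is true.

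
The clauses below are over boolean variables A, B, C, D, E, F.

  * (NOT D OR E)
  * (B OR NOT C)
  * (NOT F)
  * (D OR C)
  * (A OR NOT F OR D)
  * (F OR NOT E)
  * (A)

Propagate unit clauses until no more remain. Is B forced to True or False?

True

Unit clause (NOT F) sets F = False.
From (F OR NOT E) and F = False: E = False.
(NOT D OR E): since E = False, the clause reduces to (NOT D). D = False.
From (C OR D) and D = False: C = True.
In (NOT C OR B), NOT C is now false; B must hold, so B = True.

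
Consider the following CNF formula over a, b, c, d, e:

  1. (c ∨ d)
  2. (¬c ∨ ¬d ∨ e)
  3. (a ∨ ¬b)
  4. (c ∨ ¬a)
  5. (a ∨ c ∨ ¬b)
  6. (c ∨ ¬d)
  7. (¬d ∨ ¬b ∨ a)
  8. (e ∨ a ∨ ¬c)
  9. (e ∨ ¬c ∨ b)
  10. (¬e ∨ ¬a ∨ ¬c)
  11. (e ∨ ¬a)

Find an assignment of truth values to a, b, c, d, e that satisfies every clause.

Set a = False and propagate.
  then b is forced to False.
Branch on c: take c = True.
  then e is forced to True.
d is now unconstrained; take d = False.
Every clause has at least one true literal under this assignment.
Check each clause:
  1. (c ∨ d) — c is true.
  2. (¬d ∨ e ∨ ¬c) — ¬d is true.
  3. (a ∨ ¬b) — ¬b is true.
  4. (c ∨ ¬a) — c is true.
  5. (c ∨ ¬b ∨ a) — c is true.
  6. (c ∨ ¬d) — c is true.
  7. (¬d ∨ ¬b ∨ a) — ¬d is true.
  8. (e ∨ a ∨ ¬c) — e is true.
  9. (¬c ∨ e ∨ b) — e is true.
  10. (¬e ∨ ¬a ∨ ¬c) — ¬a is true.
  11. (e ∨ ¬a) — e is true.

a=F, b=F, c=T, d=F, e=T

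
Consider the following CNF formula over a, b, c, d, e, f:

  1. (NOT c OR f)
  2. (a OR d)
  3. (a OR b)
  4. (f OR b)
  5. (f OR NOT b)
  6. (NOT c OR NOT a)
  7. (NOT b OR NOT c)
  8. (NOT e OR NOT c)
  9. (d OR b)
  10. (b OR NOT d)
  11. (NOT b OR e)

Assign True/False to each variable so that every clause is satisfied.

a=F, b=T, c=F, d=T, e=T, f=T

Check each clause:
  1. (NOT c OR f) — NOT c is true.
  2. (a OR d) — d is true.
  3. (b OR a) — b is true.
  4. (f OR b) — b is true.
  5. (f OR NOT b) — f is true.
  6. (NOT a OR NOT c) — NOT c is true.
  7. (NOT b OR NOT c) — NOT c is true.
  8. (NOT e OR NOT c) — NOT c is true.
  9. (d OR b) — b is true.
  10. (NOT d OR b) — b is true.
  11. (NOT b OR e) — e is true.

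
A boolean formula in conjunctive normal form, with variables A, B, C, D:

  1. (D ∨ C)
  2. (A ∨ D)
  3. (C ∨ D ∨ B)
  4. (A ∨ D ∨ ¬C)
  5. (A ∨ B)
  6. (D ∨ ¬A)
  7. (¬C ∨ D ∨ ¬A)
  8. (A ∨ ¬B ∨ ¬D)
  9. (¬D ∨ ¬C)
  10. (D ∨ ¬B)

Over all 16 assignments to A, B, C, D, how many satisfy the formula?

Satisfying assignments:
  A=1 B=0 C=0 D=1
  A=1 B=1 C=0 D=1
Count: 2.

2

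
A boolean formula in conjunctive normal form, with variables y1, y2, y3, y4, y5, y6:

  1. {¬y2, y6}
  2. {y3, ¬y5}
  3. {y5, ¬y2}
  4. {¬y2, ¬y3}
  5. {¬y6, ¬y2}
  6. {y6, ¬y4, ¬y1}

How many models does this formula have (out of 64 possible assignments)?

Case analysis on y2 and y6:
  y2=T, y6=T: a clause becomes empty — 0.
  y2=T, y6=F: a clause becomes empty — 0.
  y2=F, y6=T: y1, y4 free; 3 ways for (y3,y5) × 2^2 = 12.
  y2=F, y6=F: 9 of the 16 assignments to (y1,y3,y4,y5) work.
Total: 0 + 0 + 12 + 9 = 21.

21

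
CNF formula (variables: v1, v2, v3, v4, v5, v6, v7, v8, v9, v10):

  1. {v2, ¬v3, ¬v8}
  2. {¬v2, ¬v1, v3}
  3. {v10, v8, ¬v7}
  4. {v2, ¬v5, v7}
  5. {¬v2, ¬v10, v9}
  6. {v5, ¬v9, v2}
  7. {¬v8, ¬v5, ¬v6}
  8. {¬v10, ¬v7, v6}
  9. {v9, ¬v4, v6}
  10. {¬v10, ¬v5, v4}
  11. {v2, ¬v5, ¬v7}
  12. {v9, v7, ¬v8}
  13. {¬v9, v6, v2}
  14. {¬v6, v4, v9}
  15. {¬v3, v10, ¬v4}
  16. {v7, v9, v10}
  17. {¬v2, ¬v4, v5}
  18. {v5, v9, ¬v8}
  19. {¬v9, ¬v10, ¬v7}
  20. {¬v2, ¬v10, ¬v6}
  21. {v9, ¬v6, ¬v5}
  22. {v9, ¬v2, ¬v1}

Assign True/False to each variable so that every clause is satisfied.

v1=F  v2=T  v3=F  v4=F  v5=F  v6=T  v7=F  v8=F  v9=T  v10=F

Pure literal: v1 appears only negated; assign v1 = False.
Set v2 = True and propagate.
Try v3 = False.
For the remaining variables, v4 = False, v5 = False, v6 = True, v7 = False, v8 = False, v9 = True, v10 = False works.
Check each clause:
  1. {v2, ¬v3, ¬v8} — ¬v8 is true.
  2. {v3, ¬v2, ¬v1} — ¬v1 is true.
  3. {v8, v10, ¬v7} — ¬v7 is true.
  4. {v7, ¬v5, v2} — v2 is true.
  5. {¬v2, v9, ¬v10} — v9 is true.
  6. {v2, v5, ¬v9} — v2 is true.
  7. {¬v8, ¬v5, ¬v6} — ¬v8 is true.
  8. {¬v10, ¬v7, v6} — ¬v7 is true.
  9. {v6, v9, ¬v4} — v9 is true.
  10. {¬v10, v4, ¬v5} — ¬v5 is true.
  11. {¬v7, v2, ¬v5} — ¬v7 is true.
  12. {¬v8, v9, v7} — ¬v8 is true.
  13. {¬v9, v6, v2} — v2 is true.
  14. {v9, v4, ¬v6} — v9 is true.
  15. {v10, ¬v3, ¬v4} — ¬v4 is true.
  16. {v7, v10, v9} — v9 is true.
  17. {v5, ¬v4, ¬v2} — ¬v4 is true.
  18. {v9, ¬v8, v5} — ¬v8 is true.
  19. {¬v10, ¬v7, ¬v9} — ¬v7 is true.
  20. {¬v2, ¬v10, ¬v6} — ¬v10 is true.
  21. {¬v5, v9, ¬v6} — v9 is true.
  22. {v9, ¬v1, ¬v2} — v9 is true.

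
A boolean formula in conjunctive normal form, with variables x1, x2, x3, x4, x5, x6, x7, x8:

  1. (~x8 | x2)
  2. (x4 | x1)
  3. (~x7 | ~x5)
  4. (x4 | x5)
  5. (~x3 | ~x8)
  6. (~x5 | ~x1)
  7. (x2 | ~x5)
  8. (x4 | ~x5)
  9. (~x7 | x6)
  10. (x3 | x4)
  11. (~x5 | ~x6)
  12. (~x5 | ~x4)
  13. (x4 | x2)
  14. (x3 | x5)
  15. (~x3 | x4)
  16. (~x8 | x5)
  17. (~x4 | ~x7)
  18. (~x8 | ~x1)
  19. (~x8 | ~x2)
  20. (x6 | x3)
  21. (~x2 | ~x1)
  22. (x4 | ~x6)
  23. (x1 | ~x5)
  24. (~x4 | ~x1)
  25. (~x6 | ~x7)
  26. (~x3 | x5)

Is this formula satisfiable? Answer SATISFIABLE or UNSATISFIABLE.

UNSATISFIABLE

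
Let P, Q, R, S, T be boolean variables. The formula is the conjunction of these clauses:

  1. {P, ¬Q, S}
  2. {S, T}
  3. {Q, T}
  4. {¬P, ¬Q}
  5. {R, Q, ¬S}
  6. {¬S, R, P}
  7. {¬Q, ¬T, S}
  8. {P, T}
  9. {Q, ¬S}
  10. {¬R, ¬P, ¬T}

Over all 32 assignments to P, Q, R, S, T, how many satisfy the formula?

4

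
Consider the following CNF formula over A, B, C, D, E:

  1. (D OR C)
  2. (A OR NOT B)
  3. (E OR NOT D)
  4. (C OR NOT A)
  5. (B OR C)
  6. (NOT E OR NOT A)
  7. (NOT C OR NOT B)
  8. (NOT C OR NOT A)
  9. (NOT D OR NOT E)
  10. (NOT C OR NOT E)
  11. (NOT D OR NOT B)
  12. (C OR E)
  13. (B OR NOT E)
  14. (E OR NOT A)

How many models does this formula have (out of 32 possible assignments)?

1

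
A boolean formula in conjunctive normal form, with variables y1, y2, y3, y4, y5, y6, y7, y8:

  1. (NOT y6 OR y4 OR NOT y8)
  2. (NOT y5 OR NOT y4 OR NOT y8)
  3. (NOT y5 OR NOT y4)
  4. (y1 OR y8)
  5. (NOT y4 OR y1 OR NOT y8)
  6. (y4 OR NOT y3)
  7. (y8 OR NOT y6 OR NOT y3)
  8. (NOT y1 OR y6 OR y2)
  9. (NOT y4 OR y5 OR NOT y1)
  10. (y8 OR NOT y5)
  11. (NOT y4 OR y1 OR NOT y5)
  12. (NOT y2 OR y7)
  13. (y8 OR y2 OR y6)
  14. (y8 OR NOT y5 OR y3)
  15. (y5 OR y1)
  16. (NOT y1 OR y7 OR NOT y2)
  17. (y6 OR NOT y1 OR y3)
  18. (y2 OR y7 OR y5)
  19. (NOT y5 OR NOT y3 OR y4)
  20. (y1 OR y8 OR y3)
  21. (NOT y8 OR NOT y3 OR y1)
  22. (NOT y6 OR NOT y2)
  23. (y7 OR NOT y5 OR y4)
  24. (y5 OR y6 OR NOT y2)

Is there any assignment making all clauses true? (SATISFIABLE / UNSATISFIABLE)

SATISFIABLE

y7 occurs only positively in the remaining clauses — set y7 = True.
Branch on y1: take y1 = False.
  then y8 is forced to True.
  then y4 is forced to False.
  then y6 is forced to False.
  then y3 is forced to False.
  then y5 is forced to True.
y2 is now unconstrained; take y2 = False.
Every clause has at least one true literal under this assignment.
So y1 = False, y2 = False, y3 = False, y4 = False, y5 = True, y6 = False, y7 = True, y8 = True is a satisfying assignment.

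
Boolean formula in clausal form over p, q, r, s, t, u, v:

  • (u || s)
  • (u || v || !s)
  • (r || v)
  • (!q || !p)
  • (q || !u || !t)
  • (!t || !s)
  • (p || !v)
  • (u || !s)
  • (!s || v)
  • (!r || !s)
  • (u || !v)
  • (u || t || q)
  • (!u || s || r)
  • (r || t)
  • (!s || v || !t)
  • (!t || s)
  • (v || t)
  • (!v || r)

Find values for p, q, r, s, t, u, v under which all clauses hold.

p=True, q=False, r=True, s=False, t=False, u=True, v=True

Set p = True and propagate.
  then q is forced to False.
Branch on r: take r = True.
  then s is forced to False.
  then u is forced to True.
  then t is forced to False.
  then v is forced to True.
Check each clause:
  1. (s || u) — u is true.
  2. (v || u || !s) — !s is true.
  3. (r || v) — r is true.
  4. (!q || !p) — !q is true.
  5. (!t || !u || q) — !t is true.
  6. (!t || !s) — !t is true.
  7. (!v || p) — p is true.
  8. (!s || u) — !s is true.
  9. (v || !s) — !s is true.
  10. (!s || !r) — !s is true.
  11. (u || !v) — u is true.
  12. (q || u || t) — u is true.
  13. (r || s || !u) — r is true.
  14. (r || t) — r is true.
  15. (!s || v || !t) — !t is true.
  16. (s || !t) — !t is true.
  17. (t || v) — v is true.
  18. (r || !v) — r is true.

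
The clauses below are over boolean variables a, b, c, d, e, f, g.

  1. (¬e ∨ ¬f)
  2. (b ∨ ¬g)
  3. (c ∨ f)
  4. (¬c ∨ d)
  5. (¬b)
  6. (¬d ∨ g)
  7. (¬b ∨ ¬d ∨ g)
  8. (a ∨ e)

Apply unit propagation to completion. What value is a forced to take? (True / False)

(¬b) is a unit clause: b = False.
From (¬g ∨ b) and b = False: g = False.
(g ∨ ¬d): since g = False, the clause reduces to (¬d). d = False.
From (d ∨ ¬c) and d = False: c = False.
In (c ∨ f), c is now false; f must hold, so f = True.
(¬f ∨ ¬e): since f = True, the clause reduces to (¬e). e = False.
In (e ∨ a), e is now false; a must hold, so a = True.

True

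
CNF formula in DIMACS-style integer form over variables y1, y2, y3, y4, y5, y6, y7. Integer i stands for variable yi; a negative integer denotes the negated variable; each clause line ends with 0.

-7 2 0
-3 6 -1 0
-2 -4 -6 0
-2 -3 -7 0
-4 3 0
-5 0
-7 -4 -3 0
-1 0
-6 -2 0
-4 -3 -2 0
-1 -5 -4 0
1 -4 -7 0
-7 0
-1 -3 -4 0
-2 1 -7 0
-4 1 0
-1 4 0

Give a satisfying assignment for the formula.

y1=0, y2=1, y3=0, y4=0, y5=0, y6=0, y7=0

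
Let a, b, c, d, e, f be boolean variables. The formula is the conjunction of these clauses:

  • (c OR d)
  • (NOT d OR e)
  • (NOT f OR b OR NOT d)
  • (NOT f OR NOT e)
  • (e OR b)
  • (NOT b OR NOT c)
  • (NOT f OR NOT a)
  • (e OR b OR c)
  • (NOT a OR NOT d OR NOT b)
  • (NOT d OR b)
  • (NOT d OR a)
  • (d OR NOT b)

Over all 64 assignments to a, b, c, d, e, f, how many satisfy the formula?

2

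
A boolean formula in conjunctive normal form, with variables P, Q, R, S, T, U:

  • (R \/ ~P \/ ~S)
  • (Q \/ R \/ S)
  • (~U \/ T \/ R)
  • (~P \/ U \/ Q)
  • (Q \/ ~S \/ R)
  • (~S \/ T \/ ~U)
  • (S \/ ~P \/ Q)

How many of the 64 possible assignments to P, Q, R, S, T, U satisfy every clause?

Split on S, then Q.
  S=T, Q=T: 9 of the 16 assignments to (P,R,T,U) work.
  S=T, Q=F: remaining (P,R,T,U) ∈ {(F,T,F,F); (F,T,T,F); (F,T,T,T); (T,T,T,T)} — 4.
  S=F, Q=T: P free; 7 ways for (R,T,U) × 2^1 = 14.
  S=F, Q=F: remaining (P,R,T,U) ∈ {(F,T,F,F); (F,T,F,T); (F,T,T,F); (F,T,T,T)} — 4.
Total: 9 + 4 + 14 + 4 = 31.

31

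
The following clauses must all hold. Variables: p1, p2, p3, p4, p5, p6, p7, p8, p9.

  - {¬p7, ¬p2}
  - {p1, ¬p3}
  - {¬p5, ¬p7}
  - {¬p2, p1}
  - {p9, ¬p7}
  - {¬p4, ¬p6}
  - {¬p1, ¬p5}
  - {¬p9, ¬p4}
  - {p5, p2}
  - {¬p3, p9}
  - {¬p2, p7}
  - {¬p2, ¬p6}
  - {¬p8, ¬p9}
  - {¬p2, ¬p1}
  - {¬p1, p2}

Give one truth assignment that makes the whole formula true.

p3 occurs only negated in the remaining clauses — set p3 = False.
Pure literal: p4 appears only negated; assign p4 = False.
Try p1 = False.
  then p2 is forced to False.
  then p5 is forced to True.
  then p7 is forced to False.
The remaining clauses are satisfied by p6 = False, p8 = False, p9 = False.

p1=F  p2=F  p3=F  p4=F  p5=T  p6=F  p7=F  p8=F  p9=F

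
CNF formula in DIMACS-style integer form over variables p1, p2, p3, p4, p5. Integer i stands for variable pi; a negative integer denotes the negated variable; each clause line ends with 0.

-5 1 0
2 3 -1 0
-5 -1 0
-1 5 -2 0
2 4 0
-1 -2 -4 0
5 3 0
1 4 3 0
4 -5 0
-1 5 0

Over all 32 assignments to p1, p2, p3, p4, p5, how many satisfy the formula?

3

The models are:
  p1=F p2=F p3=T p4=T p5=F
  p1=F p2=T p3=T p4=F p5=F
  p1=F p2=T p3=T p4=T p5=F
Count: 3.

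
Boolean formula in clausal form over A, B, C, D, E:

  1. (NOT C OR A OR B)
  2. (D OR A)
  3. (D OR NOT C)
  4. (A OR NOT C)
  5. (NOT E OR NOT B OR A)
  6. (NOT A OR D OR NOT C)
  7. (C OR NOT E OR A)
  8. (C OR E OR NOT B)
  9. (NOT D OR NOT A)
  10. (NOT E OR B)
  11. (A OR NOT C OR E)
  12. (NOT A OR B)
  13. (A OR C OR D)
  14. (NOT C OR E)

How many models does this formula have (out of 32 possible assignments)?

The models are:
  A=0 B=0 C=0 D=1 E=0
  A=1 B=1 C=0 D=0 E=1
That's 2 in total.

2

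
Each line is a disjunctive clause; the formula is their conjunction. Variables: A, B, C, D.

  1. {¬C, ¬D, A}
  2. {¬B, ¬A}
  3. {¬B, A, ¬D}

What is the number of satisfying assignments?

9

Split on A, then B.
  A=1, B=1: a clause becomes empty — 0.
  A=1, B=0: remaining (C,D) ∈ {(0,0); (0,1); (1,0); (1,1)} — 4.
  A=0, B=1: remaining (C,D) ∈ {(0,0); (1,0)} — 2.
  A=0, B=0: remaining (C,D) ∈ {(0,0); (0,1); (1,0)} — 3.
Total: 0 + 4 + 2 + 3 = 9.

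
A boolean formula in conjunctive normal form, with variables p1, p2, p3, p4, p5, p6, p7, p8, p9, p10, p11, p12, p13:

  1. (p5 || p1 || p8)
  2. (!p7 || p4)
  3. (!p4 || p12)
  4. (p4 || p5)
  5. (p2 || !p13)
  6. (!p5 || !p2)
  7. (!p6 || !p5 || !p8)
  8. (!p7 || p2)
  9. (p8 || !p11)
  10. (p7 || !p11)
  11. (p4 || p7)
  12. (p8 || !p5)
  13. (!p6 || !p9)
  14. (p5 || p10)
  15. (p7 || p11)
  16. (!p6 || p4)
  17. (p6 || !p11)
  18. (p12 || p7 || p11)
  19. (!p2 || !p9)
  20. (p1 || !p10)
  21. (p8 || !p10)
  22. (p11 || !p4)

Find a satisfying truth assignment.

Pure literal: p1 appears only positively; assign p1 = True.
p9 occurs only negated in the remaining clauses — set p9 = False.
Branch on p2: take p2 = True.
  then p5 is forced to False.
  then p4 is forced to True.
  then p12 is forced to True.
  then p10 is forced to True.
  then p8 is forced to True.
  then p11 is forced to True.
  then p7 is forced to True.
  then p6 is forced to True.
p3, p13 are now unconstrained; take p3 = False, p13 = True.
Check each clause:
  1. (p5 || p8 || p1) — p8 is true.
  2. (p4 || !p7) — p4 is true.
  3. (p12 || !p4) — p12 is true.
  4. (p4 || p5) — p4 is true.
  5. (!p13 || p2) — p2 is true.
  6. (!p2 || !p5) — !p5 is true.
  7. (!p5 || !p6 || !p8) — !p5 is true.
  8. (!p7 || p2) — p2 is true.
  9. (!p11 || p8) — p8 is true.
  10. (!p11 || p7) — p7 is true.
  11. (p4 || p7) — p4 is true.
  12. (p8 || !p5) — p8 is true.
  13. (!p9 || !p6) — !p9 is true.
  14. (p10 || p5) — p10 is true.
  15. (p11 || p7) — p11 is true.
  16. (!p6 || p4) — p4 is true.
  17. (p6 || !p11) — p6 is true.
  18. (p12 || p7 || p11) — p11 is true.
  19. (!p9 || !p2) — !p9 is true.
  20. (p1 || !p10) — p1 is true.
  21. (!p10 || p8) — p8 is true.
  22. (p11 || !p4) — p11 is true.

p1=True, p2=True, p3=False, p4=True, p5=False, p6=True, p7=True, p8=True, p9=False, p10=True, p11=True, p12=True, p13=True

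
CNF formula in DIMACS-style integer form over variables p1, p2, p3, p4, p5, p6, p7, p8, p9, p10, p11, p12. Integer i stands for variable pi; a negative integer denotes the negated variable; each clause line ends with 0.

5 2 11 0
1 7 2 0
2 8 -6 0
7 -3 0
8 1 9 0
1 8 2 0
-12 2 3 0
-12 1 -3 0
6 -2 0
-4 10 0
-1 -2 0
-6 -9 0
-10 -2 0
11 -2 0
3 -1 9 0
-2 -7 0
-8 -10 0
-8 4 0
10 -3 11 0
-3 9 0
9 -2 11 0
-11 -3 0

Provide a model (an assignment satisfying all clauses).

p5 occurs only positively in the remaining clauses — set p5 = True.
p12 occurs only negated in the remaining clauses — set p12 = False.
Set p1 = True and propagate.
  then p2 is forced to False.
Set p3 = False and propagate.
  then p9 is forced to True.
  then p6 is forced to False.
Branch on p4: take p4 = False.
  then p8 is forced to False.
p7, p10, p11 are now unconstrained; take p7 = True, p10 = True, p11 = False.

p1=T  p2=F  p3=F  p4=F  p5=T  p6=F  p7=T  p8=F  p9=T  p10=T  p11=F  p12=F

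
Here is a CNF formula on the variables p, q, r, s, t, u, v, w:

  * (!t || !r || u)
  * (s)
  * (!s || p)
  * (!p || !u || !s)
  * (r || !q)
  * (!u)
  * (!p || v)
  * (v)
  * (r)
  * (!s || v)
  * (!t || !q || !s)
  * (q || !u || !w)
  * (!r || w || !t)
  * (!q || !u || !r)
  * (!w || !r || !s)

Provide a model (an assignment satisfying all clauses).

p = True  q = False  r = True  s = True  t = False  u = False  v = True  w = False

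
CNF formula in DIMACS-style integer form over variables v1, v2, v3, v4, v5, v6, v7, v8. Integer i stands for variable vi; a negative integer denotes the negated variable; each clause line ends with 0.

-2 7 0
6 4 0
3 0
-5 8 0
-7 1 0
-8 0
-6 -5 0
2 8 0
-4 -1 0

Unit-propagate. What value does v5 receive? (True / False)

False

Unit clause (v3) sets v3 = True.
(NOT v8) stands alone — v8 = False.
(NOT v5 OR v8) with v8 = False leaves only NOT v5, so v5 = False.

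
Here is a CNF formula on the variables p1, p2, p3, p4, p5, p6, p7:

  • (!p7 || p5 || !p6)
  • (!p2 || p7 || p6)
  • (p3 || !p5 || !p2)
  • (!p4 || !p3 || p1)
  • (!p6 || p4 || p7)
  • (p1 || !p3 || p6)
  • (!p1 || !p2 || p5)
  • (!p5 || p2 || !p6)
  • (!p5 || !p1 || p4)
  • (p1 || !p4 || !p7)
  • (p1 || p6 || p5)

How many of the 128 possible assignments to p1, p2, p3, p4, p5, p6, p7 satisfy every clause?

23

Case analysis on p1 and p5:
  p1=T, p5=T: 7 of the 32 assignments to (p2,p3,p4,p6,p7) work.
  p1=T, p5=F: p3 free; 5 ways for (p2,p4,p6,p7) × 2^1 = 10.
  p1=F, p5=T: remaining (p2,p3,p4,p6,p7) ∈ {(F,F,F,F,F); (F,F,F,F,T); (F,F,T,F,F); (T,T,F,T,T)} — 4.
  p1=F, p5=F: remaining (p2,p3,p4,p6,p7) ∈ {(F,F,T,T,F); (T,F,T,T,F)} — 2.
Total: 7 + 10 + 4 + 2 = 23.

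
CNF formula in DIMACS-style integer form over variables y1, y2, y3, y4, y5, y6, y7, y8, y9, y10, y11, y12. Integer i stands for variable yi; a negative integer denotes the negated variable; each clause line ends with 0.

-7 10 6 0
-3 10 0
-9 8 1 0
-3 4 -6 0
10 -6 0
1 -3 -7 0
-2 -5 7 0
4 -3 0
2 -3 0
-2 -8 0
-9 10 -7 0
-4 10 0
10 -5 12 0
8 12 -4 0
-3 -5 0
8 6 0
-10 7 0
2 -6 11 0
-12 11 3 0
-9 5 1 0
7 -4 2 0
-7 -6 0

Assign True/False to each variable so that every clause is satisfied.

y1 = True, y2 = False, y3 = False, y4 = False, y5 = True, y6 = False, y7 = True, y8 = True, y9 = True, y10 = True, y11 = False, y12 = False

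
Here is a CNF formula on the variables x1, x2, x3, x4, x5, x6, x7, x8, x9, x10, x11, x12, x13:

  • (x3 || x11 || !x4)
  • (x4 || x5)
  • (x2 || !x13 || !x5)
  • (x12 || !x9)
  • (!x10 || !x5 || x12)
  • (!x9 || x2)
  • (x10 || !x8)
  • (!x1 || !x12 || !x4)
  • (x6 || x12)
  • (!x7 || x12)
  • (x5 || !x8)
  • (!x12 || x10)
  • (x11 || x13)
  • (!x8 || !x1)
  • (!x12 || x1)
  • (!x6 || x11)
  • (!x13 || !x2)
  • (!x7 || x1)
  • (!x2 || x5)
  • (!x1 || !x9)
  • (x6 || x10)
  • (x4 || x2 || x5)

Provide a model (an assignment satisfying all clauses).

x3 occurs only positively in the remaining clauses — set x3 = True.
x7 occurs only negated in the remaining clauses — set x7 = False.
Branch on x1: take x1 = True.
  then x8 is forced to False.
  then x9 is forced to False.
Try x2 = False.
Try x4 = False.
  then x5 is forced to True.
  then x13 is forced to False.
  then x11 is forced to True.
For the remaining variables, x6 = True, x10 = True, x12 = True works.
Every clause has at least one true literal under this assignment.

x1 = T, x2 = F, x3 = T, x4 = F, x5 = T, x6 = T, x7 = F, x8 = F, x9 = F, x10 = T, x11 = T, x12 = T, x13 = F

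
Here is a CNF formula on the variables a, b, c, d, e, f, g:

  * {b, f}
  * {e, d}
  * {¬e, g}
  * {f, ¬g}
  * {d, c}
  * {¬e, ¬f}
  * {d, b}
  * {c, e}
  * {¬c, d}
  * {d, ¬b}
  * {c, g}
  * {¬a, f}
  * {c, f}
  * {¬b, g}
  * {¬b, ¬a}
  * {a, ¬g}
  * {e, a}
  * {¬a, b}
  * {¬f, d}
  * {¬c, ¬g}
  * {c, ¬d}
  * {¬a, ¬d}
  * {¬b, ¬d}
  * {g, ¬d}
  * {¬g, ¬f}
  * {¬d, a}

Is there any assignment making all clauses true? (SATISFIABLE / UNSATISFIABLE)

d = True:
  propagation gives c=True, g=False; an empty clause results — contradiction.
d = False:
  propagation gives e=True, g=True, f=True; an empty clause results — contradiction.
Every branch closes, so no satisfying assignment exists.

UNSATISFIABLE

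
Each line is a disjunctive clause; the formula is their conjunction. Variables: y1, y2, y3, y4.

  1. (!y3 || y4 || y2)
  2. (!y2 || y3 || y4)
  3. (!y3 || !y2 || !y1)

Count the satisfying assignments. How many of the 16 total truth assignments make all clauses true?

Case analysis on y2 and y3:
  y2=T, y3=T: remaining (y1,y4) ∈ {(F,F); (F,T)} — 2.
  y2=T, y3=F: remaining (y1,y4) ∈ {(F,T); (T,T)} — 2.
  y2=F, y3=T: remaining (y1,y4) ∈ {(F,T); (T,T)} — 2.
  y2=F, y3=F: remaining (y1,y4) ∈ {(F,F); (F,T); (T,F); (T,T)} — 4.
Total: 2 + 2 + 2 + 4 = 10.

10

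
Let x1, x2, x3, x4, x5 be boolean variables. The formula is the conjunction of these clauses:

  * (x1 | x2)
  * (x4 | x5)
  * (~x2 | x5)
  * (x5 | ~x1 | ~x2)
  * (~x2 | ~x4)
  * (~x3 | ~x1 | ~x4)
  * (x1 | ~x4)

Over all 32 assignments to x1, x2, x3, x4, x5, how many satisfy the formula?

Satisfying assignments:
  x1=0 x2=1 x3=0 x4=0 x5=1
  x1=0 x2=1 x3=1 x4=0 x5=1
  x1=1 x2=0 x3=0 x4=0 x5=1
  x1=1 x2=0 x3=0 x4=1 x5=0
  x1=1 x2=0 x3=0 x4=1 x5=1
  x1=1 x2=0 x3=1 x4=0 x5=1
  x1=1 x2=1 x3=0 x4=0 x5=1
  x1=1 x2=1 x3=1 x4=0 x5=1
That's 8 in total.

8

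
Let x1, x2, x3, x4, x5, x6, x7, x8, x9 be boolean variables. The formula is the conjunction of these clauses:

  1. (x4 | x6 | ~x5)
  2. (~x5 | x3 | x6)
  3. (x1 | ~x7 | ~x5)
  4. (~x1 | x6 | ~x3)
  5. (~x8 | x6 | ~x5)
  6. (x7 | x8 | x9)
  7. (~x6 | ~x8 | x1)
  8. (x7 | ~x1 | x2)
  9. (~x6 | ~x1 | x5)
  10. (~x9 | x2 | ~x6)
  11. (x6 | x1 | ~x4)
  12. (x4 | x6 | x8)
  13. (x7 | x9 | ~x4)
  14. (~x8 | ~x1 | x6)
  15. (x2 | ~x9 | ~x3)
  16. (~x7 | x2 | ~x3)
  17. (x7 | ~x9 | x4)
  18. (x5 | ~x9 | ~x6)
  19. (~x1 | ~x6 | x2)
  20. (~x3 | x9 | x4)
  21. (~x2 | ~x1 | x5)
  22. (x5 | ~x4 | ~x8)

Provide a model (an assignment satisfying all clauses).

x1=True, x2=True, x3=False, x4=False, x5=True, x6=True, x7=True, x8=False, x9=False

Try x1 = True.
For the remaining variables, x2 = True, x3 = False, x4 = False, x5 = True, x6 = True, x7 = True, x8 = False, x9 = False works.
Check each clause:
  1. (~x5 | x6 | x4) — x6 is true.
  2. (~x5 | x6 | x3) — x6 is true.
  3. (~x7 | x1 | ~x5) — x1 is true.
  4. (x6 | ~x1 | ~x3) — ~x3 is true.
  5. (x6 | ~x5 | ~x8) — ~x8 is true.
  6. (x7 | x9 | x8) — x7 is true.
  7. (~x6 | x1 | ~x8) — ~x8 is true.
  8. (x7 | ~x1 | x2) — x2 is true.
  9. (~x6 | x5 | ~x1) — x5 is true.
  10. (~x6 | ~x9 | x2) — x2 is true.
  11. (~x4 | x6 | x1) — x1 is true.
  12. (x8 | x6 | x4) — x6 is true.
  13. (~x4 | x7 | x9) — ~x4 is true.
  14. (~x1 | ~x8 | x6) — ~x8 is true.
  15. (x2 | ~x3 | ~x9) — x2 is true.
  16. (~x7 | ~x3 | x2) — x2 is true.
  17. (x7 | ~x9 | x4) — ~x9 is true.
  18. (x5 | ~x9 | ~x6) — x5 is true.
  19. (~x1 | x2 | ~x6) — x2 is true.
  20. (x9 | ~x3 | x4) — ~x3 is true.
  21. (~x2 | ~x1 | x5) — x5 is true.
  22. (x5 | ~x8 | ~x4) — ~x8 is true.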